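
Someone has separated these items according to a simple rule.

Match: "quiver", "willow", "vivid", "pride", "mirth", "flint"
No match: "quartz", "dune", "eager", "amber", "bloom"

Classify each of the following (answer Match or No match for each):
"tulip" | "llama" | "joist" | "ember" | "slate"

A rule that fits every label: contains 'i' — true of each 'Match' example, false of each 'No match' one.

Match, No match, Match, No match, No match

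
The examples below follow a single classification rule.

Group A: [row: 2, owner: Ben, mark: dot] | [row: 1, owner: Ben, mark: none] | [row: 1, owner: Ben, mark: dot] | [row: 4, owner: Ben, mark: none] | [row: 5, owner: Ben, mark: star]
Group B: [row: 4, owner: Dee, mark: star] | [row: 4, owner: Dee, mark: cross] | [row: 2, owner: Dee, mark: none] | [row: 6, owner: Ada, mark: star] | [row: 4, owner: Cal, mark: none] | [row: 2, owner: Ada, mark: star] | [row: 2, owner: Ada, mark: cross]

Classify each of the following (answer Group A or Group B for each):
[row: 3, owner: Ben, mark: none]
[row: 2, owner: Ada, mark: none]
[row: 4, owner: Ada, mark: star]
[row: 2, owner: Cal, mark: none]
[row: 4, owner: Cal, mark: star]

Group A, Group B, Group B, Group B, Group B

Every 'Group A' example satisfies: owner is Ben. None of the 'Group B' examples do.
Group A: [row: 3, owner: Ben, mark: none], since owner is Ben.
Group B: [row: 2, owner: Ada, mark: none], since owner is Ada.
Group B: [row: 4, owner: Ada, mark: star], since owner is Ada.
Group B: [row: 2, owner: Cal, mark: none], since owner is Cal.
Group B: [row: 4, owner: Cal, mark: star], since owner is Cal.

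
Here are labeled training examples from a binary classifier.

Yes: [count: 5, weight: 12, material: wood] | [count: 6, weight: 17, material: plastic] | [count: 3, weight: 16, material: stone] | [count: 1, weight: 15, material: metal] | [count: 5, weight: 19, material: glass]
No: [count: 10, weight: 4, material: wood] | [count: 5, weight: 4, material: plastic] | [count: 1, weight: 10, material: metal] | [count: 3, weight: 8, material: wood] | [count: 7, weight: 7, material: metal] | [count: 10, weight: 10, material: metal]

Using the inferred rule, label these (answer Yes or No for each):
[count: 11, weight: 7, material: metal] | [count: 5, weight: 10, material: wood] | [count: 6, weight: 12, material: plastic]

No, No, Yes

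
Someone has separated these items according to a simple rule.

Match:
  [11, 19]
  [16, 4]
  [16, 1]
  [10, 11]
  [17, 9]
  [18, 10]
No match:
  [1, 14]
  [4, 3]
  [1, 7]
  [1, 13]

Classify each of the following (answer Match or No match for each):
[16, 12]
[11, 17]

The common property of the 'Match' items is: sum ≥ 17. No 'No match' item has it.

Match, Match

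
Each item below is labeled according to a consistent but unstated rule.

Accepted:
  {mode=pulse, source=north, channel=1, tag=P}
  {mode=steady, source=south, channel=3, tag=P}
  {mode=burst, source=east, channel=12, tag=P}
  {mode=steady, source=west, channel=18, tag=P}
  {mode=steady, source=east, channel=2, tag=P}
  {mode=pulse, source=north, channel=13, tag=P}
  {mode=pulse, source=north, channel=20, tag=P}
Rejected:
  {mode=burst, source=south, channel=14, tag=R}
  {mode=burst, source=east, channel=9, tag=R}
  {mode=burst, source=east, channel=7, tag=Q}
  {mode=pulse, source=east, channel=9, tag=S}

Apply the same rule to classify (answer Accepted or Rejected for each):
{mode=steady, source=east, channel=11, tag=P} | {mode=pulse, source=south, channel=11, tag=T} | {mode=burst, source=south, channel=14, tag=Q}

A rule that fits every label: tag is P — true of each 'Accepted' example, false of each 'Rejected' one.
{mode=steady, source=east, channel=11, tag=P} — tag is P, hence Accepted. {mode=pulse, source=south, channel=11, tag=T} — tag is T, hence Rejected. {mode=burst, source=south, channel=14, tag=Q} — tag is Q, hence Rejected.

Accepted, Rejected, Rejected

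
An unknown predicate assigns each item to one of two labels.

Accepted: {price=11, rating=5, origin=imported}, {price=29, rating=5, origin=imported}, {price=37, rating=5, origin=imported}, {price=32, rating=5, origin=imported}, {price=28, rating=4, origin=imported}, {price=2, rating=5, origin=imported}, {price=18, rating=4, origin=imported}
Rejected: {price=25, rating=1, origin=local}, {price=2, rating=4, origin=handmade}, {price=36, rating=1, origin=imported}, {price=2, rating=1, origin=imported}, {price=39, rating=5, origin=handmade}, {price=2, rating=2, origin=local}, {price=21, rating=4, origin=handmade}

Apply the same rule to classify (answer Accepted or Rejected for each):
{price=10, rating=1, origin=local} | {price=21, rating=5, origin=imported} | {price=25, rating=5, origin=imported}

The classifier is using: origin is imported AND rating ≥ 2.
{price=10, rating=1, origin=local}: Rejected (origin is local, rating = 1).
{price=21, rating=5, origin=imported}: Accepted (origin is imported, rating = 5).
{price=25, rating=5, origin=imported}: Accepted (origin is imported, rating = 5).

Rejected, Accepted, Accepted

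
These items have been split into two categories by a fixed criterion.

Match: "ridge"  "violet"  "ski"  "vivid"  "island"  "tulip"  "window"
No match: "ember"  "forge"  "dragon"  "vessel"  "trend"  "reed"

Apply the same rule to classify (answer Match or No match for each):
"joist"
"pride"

Match, Match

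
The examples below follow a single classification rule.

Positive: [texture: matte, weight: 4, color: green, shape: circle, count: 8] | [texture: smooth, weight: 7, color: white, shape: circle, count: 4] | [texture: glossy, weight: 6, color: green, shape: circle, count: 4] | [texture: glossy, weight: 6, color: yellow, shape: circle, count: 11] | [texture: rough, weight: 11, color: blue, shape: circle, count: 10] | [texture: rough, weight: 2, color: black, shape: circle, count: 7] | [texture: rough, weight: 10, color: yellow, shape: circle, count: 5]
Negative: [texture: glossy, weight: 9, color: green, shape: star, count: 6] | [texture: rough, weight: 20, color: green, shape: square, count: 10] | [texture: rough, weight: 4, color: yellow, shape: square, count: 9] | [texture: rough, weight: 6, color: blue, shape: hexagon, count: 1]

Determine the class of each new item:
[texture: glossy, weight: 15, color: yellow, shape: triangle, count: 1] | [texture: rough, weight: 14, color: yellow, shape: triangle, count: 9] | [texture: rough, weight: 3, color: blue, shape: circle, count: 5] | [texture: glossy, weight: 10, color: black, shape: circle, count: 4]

Rule: shape is circle. This holds for each 'Positive' example and fails for each 'Negative' one.
[texture: glossy, weight: 15, color: yellow, shape: triangle, count: 1]: shape is triangle, lacks this property → Negative.
[texture: rough, weight: 14, color: yellow, shape: triangle, count: 9]: shape is triangle, lacks this property → Negative.
[texture: rough, weight: 3, color: blue, shape: circle, count: 5]: shape is circle, passes → Positive.
[texture: glossy, weight: 10, color: black, shape: circle, count: 4]: shape is circle, passes → Positive.

Negative, Negative, Positive, Positive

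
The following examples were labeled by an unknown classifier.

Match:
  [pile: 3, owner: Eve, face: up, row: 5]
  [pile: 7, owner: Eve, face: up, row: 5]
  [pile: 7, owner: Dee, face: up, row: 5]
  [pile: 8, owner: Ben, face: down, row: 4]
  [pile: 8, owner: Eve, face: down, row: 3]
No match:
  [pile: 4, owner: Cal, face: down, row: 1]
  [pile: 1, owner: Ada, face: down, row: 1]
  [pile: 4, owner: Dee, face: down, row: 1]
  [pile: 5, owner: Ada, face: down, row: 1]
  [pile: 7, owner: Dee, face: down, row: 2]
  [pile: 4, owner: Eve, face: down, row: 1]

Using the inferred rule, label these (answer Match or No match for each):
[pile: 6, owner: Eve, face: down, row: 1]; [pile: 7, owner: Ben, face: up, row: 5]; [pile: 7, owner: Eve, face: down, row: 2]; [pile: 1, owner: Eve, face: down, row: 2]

The classifier is using: row ≥ 3.
[pile: 6, owner: Eve, face: down, row: 1] → row = 1 → No match. [pile: 7, owner: Ben, face: up, row: 5] → row = 5 → Match. [pile: 7, owner: Eve, face: down, row: 2] → row = 2 → No match. [pile: 1, owner: Eve, face: down, row: 2] → row = 2 → No match.

No match, Match, No match, No match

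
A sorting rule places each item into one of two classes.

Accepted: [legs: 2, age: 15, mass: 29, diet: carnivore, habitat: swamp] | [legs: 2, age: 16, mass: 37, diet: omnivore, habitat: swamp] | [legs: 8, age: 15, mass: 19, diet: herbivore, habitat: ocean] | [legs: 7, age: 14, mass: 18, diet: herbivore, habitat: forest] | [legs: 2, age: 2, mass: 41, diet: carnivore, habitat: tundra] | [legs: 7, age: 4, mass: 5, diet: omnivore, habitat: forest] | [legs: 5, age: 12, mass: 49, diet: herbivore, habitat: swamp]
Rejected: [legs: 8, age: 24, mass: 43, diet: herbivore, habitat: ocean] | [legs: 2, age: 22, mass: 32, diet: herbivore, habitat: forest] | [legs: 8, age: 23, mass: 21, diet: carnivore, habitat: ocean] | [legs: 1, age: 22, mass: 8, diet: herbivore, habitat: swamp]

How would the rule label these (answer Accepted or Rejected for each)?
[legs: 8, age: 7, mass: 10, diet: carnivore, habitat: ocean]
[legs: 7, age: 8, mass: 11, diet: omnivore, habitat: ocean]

Accepted, Accepted

The rule appears to be: age ≤ 16.
[legs: 8, age: 7, mass: 10, diet: carnivore, habitat: ocean]: age = 7 — matches, so Accepted.
[legs: 7, age: 8, mass: 11, diet: omnivore, habitat: ocean]: age = 8 — matches, so Accepted.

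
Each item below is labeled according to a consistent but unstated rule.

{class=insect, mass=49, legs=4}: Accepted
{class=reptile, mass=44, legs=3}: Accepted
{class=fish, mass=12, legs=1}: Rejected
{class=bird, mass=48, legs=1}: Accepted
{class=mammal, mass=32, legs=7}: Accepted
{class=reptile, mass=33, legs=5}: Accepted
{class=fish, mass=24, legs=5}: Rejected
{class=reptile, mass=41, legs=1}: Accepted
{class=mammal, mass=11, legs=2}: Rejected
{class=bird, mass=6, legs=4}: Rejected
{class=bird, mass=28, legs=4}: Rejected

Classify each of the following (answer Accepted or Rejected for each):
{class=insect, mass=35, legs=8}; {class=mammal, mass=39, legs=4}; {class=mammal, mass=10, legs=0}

Every 'Accepted' example satisfies: mass ≥ 32. None of the 'Rejected' examples do.
Accepted: {class=insect, mass=35, legs=8}, since mass = 35.
Accepted: {class=mammal, mass=39, legs=4}, since mass = 39.
Rejected: {class=mammal, mass=10, legs=0}, since mass = 10.

Accepted, Accepted, Rejected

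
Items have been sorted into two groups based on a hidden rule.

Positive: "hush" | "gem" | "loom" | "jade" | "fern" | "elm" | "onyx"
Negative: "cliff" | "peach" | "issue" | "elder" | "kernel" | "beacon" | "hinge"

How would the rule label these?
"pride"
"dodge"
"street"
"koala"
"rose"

The pattern is that an item is 'Positive' exactly when: length ≤ 4.
"pride" — length 5, hence Negative. "dodge" — length 5, hence Negative. "street" — length 6, hence Negative. "koala" — length 5, hence Negative. "rose" — length 4, hence Positive.

Negative, Negative, Negative, Negative, Positive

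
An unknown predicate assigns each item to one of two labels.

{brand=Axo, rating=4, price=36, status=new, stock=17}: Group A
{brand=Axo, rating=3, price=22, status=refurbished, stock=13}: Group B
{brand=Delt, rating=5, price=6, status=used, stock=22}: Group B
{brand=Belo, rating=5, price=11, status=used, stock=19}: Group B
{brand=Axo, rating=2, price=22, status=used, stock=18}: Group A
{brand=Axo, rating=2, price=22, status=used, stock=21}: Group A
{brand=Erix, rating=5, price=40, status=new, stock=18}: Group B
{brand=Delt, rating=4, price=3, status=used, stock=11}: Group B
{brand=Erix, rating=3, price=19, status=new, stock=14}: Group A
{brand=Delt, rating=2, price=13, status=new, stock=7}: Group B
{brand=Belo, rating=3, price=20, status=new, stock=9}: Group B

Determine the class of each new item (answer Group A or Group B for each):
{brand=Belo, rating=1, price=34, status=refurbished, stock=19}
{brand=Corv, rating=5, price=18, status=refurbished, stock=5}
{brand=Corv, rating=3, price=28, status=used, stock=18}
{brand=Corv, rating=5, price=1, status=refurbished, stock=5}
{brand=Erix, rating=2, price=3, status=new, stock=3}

Rule: rating ≤ 4 AND stock ≥ 14. This holds for each 'Group A' example and fails for each 'Group B' one.
{brand=Belo, rating=1, price=34, status=refurbished, stock=19} — rating = 1, stock = 19, hence Group A. {brand=Corv, rating=5, price=18, status=refurbished, stock=5} — rating = 5, stock = 5, hence Group B. {brand=Corv, rating=3, price=28, status=used, stock=18} — rating = 3, stock = 18, hence Group A. {brand=Corv, rating=5, price=1, status=refurbished, stock=5} — rating = 5, stock = 5, hence Group B. {brand=Erix, rating=2, price=3, status=new, stock=3} — rating = 2, stock = 3, hence Group B.

Group A, Group B, Group A, Group B, Group B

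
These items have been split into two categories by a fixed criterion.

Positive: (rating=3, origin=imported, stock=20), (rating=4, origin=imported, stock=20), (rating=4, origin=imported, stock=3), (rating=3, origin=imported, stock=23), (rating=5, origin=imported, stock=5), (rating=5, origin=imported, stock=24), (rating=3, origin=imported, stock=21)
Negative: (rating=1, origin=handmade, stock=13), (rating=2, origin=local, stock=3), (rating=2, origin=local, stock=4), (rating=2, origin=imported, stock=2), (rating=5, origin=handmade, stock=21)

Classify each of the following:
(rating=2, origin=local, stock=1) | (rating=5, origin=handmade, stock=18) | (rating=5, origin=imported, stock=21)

The distinguishing property — origin is imported AND stock ≥ 3 — holds for all the 'Positive' cases and none of the 'Negative' cases.
(rating=2, origin=local, stock=1) → origin is local, stock = 1 → Negative. (rating=5, origin=handmade, stock=18) → origin is handmade, stock = 18 → Negative. (rating=5, origin=imported, stock=21) → origin is imported, stock = 21 → Positive.

Negative, Negative, Positive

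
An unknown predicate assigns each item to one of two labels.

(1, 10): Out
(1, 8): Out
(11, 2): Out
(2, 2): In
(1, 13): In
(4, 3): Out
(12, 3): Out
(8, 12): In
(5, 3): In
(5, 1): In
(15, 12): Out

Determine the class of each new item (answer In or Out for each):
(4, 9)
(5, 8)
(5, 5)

Out, Out, In

The rule appears to be: sum is even.
(4, 9) → 4+9 = 13 → Out.
(5, 8) → 5+8 = 13 → Out.
(5, 5) → 5+5 = 10 → In.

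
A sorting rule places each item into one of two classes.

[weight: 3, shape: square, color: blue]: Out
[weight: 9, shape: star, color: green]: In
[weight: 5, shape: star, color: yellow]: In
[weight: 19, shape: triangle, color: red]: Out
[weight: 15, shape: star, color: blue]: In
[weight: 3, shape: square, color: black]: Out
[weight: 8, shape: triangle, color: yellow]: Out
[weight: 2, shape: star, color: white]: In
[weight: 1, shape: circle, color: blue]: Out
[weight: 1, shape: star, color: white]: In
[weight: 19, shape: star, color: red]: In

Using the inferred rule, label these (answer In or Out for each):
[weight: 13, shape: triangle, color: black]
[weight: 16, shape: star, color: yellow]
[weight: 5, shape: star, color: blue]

Out, In, In

The rule appears to be: shape is star.
[weight: 13, shape: triangle, color: black] — shape is triangle, hence Out.
[weight: 16, shape: star, color: yellow] — shape is star, hence In.
[weight: 5, shape: star, color: blue] — shape is star, hence In.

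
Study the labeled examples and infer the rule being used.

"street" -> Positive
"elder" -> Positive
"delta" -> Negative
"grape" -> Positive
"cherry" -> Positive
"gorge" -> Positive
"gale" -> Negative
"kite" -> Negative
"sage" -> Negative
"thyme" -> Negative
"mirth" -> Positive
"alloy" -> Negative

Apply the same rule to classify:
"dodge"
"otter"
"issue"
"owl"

Negative, Positive, Negative, Negative

Comparing the two groups points to one rule — contains 'r'.
"dodge" → no 'r' → Negative.
"otter" → has 'r' → Positive.
"issue" → no 'r' → Negative.
"owl" → no 'r' → Negative.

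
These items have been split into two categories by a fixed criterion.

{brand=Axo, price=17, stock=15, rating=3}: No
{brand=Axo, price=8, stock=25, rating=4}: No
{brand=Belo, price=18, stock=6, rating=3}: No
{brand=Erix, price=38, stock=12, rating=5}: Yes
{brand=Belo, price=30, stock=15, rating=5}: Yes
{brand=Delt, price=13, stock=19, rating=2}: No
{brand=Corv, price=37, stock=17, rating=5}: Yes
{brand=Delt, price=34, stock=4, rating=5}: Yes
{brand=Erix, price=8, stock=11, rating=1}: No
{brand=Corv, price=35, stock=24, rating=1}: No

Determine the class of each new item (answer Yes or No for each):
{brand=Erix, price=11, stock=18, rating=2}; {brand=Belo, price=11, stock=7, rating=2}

No, No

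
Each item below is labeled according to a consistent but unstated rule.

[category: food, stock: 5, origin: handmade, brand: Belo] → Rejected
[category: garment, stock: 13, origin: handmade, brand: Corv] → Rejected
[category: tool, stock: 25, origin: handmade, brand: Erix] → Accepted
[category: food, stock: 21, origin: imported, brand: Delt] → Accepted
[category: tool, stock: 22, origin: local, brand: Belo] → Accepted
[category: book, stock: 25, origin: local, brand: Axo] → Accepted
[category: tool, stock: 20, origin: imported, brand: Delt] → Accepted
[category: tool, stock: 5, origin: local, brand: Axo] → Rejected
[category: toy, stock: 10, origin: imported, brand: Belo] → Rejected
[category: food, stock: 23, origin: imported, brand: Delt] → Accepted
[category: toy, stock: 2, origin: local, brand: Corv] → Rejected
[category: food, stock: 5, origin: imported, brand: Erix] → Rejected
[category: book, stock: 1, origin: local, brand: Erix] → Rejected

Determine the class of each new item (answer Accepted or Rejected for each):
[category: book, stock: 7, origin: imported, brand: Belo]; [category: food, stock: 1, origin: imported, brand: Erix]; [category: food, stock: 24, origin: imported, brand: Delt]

A rule that fits every label: stock ≥ 20 — true of each 'Accepted' example, false of each 'Rejected' one.
[category: book, stock: 7, origin: imported, brand: Belo]: stock = 7 — does not pass, so Rejected. [category: food, stock: 1, origin: imported, brand: Erix]: stock = 1 — does not pass, so Rejected. [category: food, stock: 24, origin: imported, brand: Delt]: stock = 24 — checks out, so Accepted.

Rejected, Rejected, Accepted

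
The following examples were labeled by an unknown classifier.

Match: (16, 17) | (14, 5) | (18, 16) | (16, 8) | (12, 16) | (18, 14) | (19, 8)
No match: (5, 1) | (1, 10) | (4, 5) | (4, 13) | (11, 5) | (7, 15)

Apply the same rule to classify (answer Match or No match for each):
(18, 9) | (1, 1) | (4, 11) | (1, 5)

Match, No match, No match, No match

One predicate separates the groups cleanly: first ≥ 12.
Match: (18, 9), since first 18.
No match: (1, 1), since first 1.
No match: (4, 11), since first 4.
No match: (1, 5), since first 1.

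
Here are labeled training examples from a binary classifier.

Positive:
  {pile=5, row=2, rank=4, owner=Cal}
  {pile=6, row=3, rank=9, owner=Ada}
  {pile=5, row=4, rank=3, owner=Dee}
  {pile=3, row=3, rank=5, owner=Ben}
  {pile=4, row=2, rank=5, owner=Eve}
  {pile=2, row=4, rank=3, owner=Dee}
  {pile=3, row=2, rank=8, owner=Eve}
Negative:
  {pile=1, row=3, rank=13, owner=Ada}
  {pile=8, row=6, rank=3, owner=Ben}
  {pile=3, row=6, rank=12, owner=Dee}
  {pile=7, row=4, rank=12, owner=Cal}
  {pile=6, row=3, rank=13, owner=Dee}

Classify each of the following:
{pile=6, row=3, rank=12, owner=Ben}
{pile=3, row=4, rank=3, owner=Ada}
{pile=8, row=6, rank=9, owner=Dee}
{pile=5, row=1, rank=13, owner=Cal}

The distinguishing property — rank ≤ 9 AND row ≤ 4 — holds for all the 'Positive' cases and none of the 'Negative' cases.
{pile=6, row=3, rank=12, owner=Ben} — rank = 12, row = 3, hence Negative. {pile=3, row=4, rank=3, owner=Ada} — rank = 3, row = 4, hence Positive. {pile=8, row=6, rank=9, owner=Dee} — rank = 9, row = 6, hence Negative. {pile=5, row=1, rank=13, owner=Cal} — rank = 13, row = 1, hence Negative.

Negative, Positive, Negative, Negative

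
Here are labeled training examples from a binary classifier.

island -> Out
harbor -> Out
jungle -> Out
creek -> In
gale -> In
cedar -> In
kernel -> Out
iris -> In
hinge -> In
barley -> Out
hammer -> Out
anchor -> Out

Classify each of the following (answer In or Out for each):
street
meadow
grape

The simplest hypothesis consistent with all the labels is: length ≤ 5.
street — length 6, hence Out. meadow — length 6, hence Out. grape — length 5, hence In.

Out, Out, In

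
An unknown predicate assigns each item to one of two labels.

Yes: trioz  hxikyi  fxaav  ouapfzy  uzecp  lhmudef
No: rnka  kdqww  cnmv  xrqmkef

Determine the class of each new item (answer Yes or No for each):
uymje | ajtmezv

The distinguishing property — has ≥ 2 vowels — holds for all the 'Yes' cases and none of the 'No' cases.

Yes, Yes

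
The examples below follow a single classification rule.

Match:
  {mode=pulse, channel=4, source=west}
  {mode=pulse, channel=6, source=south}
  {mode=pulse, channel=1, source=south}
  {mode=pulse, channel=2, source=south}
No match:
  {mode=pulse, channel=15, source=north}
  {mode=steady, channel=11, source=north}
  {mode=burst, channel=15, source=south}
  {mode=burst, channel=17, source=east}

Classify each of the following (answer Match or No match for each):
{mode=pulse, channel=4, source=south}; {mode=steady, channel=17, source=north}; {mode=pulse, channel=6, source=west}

Match, No match, Match

The pattern is that an item is 'Match' exactly when: channel ≤ 6.
{mode=pulse, channel=4, source=south}: channel = 4 — checks out, so Match.
{mode=steady, channel=17, source=north}: channel = 17 — fails the rule, so No match.
{mode=pulse, channel=6, source=west}: channel = 6 — checks out, so Match.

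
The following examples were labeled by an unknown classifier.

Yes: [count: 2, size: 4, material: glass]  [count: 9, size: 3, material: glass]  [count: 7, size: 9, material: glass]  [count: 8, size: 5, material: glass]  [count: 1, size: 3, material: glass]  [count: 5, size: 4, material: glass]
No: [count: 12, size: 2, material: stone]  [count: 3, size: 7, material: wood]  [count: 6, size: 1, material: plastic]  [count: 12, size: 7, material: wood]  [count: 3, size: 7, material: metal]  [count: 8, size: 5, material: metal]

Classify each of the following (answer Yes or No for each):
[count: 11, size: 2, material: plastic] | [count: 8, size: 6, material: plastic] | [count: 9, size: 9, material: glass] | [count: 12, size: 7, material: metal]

No, No, Yes, No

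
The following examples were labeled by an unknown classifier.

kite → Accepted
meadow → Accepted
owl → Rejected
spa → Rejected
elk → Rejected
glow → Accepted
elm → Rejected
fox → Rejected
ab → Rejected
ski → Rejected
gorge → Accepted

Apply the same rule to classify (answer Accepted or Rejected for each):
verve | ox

The pattern is that an item is 'Accepted' exactly when: length ≥ 4.
verve — length 5, hence Accepted. ox — length 2, hence Rejected.

Accepted, Rejected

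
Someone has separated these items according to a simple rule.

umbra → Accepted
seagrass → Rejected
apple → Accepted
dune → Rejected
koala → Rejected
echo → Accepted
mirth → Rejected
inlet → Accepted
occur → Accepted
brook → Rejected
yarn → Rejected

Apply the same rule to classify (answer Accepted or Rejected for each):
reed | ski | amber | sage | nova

'Accepted' ⟺ starts with a vowel.
reed: starts with 'r', fails this test → Rejected.
ski: starts with 's', fails this test → Rejected.
amber: starts with 'a', meets the rule → Accepted.
sage: starts with 's', fails this test → Rejected.
nova: starts with 'n', fails this test → Rejected.

Rejected, Rejected, Accepted, Rejected, Rejected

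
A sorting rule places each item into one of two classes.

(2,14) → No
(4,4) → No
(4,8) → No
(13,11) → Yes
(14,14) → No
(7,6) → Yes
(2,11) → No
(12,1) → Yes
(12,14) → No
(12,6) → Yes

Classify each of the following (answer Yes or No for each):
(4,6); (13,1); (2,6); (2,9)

Looking at the examples, the only property every 'Yes' case has and every 'No' case lacks is: first > second.
(4,6) — 4 < 6, hence No.
(13,1) — 13 > 1, hence Yes.
(2,6) — 2 < 6, hence No.
(2,9) — 2 < 9, hence No.

No, Yes, No, No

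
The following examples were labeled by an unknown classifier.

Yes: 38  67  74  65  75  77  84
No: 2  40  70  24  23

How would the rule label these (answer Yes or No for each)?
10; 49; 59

No, Yes, Yes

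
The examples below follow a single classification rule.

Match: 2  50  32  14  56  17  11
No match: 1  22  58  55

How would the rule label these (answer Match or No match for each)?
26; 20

The rule appears to be: ≡ 2 (mod 3).
26: Match (26 mod 3 = 2). 20: Match (20 mod 3 = 2).

Match, Match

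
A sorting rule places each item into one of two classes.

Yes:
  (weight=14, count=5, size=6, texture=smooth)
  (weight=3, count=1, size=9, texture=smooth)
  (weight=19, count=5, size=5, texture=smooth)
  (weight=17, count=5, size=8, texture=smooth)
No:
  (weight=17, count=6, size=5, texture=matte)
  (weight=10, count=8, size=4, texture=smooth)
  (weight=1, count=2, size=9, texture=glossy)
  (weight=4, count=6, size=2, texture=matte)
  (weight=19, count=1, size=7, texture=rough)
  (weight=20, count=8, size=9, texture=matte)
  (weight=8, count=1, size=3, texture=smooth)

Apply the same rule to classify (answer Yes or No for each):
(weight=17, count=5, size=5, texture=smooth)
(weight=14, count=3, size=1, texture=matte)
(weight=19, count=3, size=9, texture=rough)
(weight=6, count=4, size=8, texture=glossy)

Yes, No, No, No

The distinguishing property — texture is smooth AND size ≥ 5 — holds for all the 'Yes' cases and none of the 'No' cases.
(weight=17, count=5, size=5, texture=smooth) → texture is smooth, size = 5 → Yes.
(weight=14, count=3, size=1, texture=matte) → texture is matte, size = 1 → No.
(weight=19, count=3, size=9, texture=rough) → texture is rough, size = 9 → No.
(weight=6, count=4, size=8, texture=glossy) → texture is glossy, size = 8 → No.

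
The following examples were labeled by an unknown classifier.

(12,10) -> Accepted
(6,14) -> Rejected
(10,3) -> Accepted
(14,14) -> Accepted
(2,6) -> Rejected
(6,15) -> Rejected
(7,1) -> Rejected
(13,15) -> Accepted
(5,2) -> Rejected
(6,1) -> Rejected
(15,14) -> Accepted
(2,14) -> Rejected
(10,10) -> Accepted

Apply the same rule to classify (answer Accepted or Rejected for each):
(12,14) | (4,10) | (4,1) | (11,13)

Accepted, Rejected, Rejected, Accepted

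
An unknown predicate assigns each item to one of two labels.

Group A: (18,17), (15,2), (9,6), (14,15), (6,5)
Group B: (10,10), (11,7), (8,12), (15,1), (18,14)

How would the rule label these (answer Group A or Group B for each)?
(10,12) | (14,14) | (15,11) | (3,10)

Group B, Group B, Group B, Group A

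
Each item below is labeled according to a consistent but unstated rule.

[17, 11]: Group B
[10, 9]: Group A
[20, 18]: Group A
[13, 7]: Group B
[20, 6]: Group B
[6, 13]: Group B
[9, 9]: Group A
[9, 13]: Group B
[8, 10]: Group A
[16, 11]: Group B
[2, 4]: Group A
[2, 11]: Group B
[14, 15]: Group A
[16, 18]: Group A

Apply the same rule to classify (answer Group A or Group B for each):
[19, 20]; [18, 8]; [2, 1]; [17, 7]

Group A, Group B, Group A, Group B

A rule that fits every label: |first − second| ≤ 2 — true of each 'Group A' example, false of each 'Group B' one.
[19, 20] → |19−20| = 1 → Group A.
[18, 8] → |18−8| = 10 → Group B.
[2, 1] → |2−1| = 1 → Group A.
[17, 7] → |17−7| = 10 → Group B.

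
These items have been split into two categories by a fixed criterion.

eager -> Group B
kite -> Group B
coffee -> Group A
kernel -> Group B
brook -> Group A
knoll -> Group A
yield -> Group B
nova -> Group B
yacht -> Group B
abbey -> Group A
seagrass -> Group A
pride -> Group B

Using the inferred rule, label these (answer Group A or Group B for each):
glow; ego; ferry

'Group A' ⟺ has a double letter.
Group B: glow, since no doubled letter. Group B: ego, since no doubled letter. Group A: ferry, since 'rr' doubled.

Group B, Group B, Group A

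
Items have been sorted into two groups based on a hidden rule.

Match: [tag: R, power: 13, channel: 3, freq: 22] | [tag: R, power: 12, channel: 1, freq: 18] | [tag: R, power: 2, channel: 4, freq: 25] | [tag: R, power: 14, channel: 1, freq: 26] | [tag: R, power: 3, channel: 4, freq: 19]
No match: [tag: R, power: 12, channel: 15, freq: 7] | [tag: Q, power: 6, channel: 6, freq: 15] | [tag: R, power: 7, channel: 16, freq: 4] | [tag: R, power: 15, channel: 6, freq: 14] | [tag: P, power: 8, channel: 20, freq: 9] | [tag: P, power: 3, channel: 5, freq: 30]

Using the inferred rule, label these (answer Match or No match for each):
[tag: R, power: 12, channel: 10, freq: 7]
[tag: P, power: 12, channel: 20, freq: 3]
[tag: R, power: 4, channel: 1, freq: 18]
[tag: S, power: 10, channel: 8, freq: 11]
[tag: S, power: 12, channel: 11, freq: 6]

No match, No match, Match, No match, No match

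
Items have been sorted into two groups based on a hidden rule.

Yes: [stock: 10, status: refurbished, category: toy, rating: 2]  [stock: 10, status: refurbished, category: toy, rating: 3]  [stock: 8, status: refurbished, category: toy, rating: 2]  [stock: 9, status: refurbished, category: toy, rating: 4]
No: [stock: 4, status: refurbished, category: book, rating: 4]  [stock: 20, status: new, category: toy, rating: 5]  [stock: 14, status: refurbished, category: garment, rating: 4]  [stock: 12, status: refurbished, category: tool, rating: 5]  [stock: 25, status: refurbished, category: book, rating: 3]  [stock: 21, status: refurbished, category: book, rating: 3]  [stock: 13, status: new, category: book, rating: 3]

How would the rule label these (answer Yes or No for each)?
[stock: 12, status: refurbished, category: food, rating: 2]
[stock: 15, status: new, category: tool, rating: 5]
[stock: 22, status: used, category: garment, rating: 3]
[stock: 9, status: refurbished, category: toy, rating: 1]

No, No, No, Yes

One predicate separates the groups cleanly: category is toy AND status is refurbished.
No: [stock: 12, status: refurbished, category: food, rating: 2], since category is food, status is refurbished. No: [stock: 15, status: new, category: tool, rating: 5], since category is tool, status is new. No: [stock: 22, status: used, category: garment, rating: 3], since category is garment, status is used. Yes: [stock: 9, status: refurbished, category: toy, rating: 1], since category is toy, status is refurbished.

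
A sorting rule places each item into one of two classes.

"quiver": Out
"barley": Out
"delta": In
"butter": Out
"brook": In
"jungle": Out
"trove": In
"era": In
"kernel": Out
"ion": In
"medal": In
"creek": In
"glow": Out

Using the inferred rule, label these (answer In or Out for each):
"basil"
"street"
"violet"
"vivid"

Every 'In' example satisfies: odd length. None of the 'Out' examples do.
In: "basil", since length 5. Out: "street", since length 6. Out: "violet", since length 6. In: "vivid", since length 5.

In, Out, Out, In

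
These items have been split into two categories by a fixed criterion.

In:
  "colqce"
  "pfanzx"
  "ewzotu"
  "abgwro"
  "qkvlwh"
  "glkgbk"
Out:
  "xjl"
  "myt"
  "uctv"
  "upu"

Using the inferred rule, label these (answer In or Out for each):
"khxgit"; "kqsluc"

In, In

The rule appears to be: length 6.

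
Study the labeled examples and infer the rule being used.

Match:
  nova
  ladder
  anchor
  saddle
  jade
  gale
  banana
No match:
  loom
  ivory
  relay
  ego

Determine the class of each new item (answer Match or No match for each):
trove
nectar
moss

Rule: even length AND contains 'a'. This holds for each 'Match' example and fails for each 'No match' one.
trove: length 5, no 'a', does not pass → No match. nectar: length 6, has 'a', fits → Match. moss: length 4, no 'a', does not pass → No match.

No match, Match, No match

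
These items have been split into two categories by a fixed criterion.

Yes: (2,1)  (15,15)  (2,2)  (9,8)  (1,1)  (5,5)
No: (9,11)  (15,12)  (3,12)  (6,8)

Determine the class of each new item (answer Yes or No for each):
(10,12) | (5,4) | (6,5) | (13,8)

No, Yes, Yes, No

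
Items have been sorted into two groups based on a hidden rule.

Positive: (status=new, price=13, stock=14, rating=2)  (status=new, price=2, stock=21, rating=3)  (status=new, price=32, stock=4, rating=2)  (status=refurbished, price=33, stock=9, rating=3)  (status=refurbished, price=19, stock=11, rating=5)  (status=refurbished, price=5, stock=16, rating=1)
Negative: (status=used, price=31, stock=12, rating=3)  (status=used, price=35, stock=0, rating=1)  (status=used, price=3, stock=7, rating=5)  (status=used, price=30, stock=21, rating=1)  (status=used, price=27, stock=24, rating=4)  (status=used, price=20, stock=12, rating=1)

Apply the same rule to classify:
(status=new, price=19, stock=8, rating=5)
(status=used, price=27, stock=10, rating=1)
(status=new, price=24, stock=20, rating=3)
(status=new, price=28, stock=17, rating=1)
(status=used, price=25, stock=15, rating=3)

Positive, Negative, Positive, Positive, Negative

The common property of the 'Positive' items is: status is not used. No 'Negative' item has it.
(status=new, price=19, stock=8, rating=5): Positive (status is new).
(status=used, price=27, stock=10, rating=1): Negative (status is used).
(status=new, price=24, stock=20, rating=3): Positive (status is new).
(status=new, price=28, stock=17, rating=1): Positive (status is new).
(status=used, price=25, stock=15, rating=3): Negative (status is used).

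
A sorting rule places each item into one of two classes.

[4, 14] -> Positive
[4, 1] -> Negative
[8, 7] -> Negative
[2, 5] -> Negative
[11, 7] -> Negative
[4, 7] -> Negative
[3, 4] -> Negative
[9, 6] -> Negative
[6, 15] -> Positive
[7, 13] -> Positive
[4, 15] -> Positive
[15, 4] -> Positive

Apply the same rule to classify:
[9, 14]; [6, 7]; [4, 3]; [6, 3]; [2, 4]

Positive, Negative, Negative, Negative, Negative

'Positive' ⟺ max ≥ 13.
[9, 14] → max 14 → Positive.
[6, 7] → max 7 → Negative.
[4, 3] → max 4 → Negative.
[6, 3] → max 6 → Negative.
[2, 4] → max 4 → Negative.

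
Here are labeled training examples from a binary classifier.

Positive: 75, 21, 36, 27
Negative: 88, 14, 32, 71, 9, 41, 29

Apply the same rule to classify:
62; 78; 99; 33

Negative, Positive, Positive, Positive

The classifier is using: multiple of 3 AND at least 14.
Negative: 62, since 62 = 3·20 + 2, 62 ≥ 14.
Positive: 78, since 78 = 3·26, 78 ≥ 14.
Positive: 99, since 99 = 3·33, 99 ≥ 14.
Positive: 33, since 33 = 3·11, 33 ≥ 14.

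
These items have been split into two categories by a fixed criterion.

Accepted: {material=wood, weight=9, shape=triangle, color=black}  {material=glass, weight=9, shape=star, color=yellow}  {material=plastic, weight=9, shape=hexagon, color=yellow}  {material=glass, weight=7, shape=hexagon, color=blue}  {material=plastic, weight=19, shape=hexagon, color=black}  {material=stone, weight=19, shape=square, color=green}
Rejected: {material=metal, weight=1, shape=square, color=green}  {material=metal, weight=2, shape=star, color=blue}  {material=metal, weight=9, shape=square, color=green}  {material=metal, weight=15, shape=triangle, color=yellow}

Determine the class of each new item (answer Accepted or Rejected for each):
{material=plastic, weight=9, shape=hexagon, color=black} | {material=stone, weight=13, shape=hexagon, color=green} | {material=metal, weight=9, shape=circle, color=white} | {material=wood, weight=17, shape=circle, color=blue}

Accepted, Accepted, Rejected, Accepted

The classifier is using: material is not metal.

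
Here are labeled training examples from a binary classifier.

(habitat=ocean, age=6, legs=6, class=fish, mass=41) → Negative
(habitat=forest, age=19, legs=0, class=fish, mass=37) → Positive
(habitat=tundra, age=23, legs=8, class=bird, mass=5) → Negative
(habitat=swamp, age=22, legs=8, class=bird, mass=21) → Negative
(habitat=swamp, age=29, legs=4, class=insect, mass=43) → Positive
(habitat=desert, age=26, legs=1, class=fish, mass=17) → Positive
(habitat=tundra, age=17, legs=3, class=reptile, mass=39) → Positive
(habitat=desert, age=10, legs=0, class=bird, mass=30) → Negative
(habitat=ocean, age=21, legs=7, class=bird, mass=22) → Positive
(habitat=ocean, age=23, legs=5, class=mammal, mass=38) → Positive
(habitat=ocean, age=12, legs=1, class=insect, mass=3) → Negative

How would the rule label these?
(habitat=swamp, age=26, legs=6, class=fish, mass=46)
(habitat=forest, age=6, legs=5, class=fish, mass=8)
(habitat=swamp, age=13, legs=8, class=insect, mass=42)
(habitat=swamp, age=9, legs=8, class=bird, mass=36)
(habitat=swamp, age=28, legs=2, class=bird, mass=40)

Every 'Positive' example satisfies: legs ≤ 7 AND age ≥ 17. None of the 'Negative' examples do.
(habitat=swamp, age=26, legs=6, class=fish, mass=46): Positive (legs = 6, age = 26). (habitat=forest, age=6, legs=5, class=fish, mass=8): Negative (legs = 5, age = 6). (habitat=swamp, age=13, legs=8, class=insect, mass=42): Negative (legs = 8, age = 13). (habitat=swamp, age=9, legs=8, class=bird, mass=36): Negative (legs = 8, age = 9). (habitat=swamp, age=28, legs=2, class=bird, mass=40): Positive (legs = 2, age = 28).

Positive, Negative, Negative, Negative, Positive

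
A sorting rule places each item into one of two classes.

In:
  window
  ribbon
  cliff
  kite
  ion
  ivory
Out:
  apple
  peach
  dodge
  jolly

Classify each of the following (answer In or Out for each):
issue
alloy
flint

Every 'In' example satisfies: contains 'i'. None of the 'Out' examples do.
issue: has 'i', checks out → In. alloy: no 'i', fails this test → Out. flint: has 'i', checks out → In.

In, Out, In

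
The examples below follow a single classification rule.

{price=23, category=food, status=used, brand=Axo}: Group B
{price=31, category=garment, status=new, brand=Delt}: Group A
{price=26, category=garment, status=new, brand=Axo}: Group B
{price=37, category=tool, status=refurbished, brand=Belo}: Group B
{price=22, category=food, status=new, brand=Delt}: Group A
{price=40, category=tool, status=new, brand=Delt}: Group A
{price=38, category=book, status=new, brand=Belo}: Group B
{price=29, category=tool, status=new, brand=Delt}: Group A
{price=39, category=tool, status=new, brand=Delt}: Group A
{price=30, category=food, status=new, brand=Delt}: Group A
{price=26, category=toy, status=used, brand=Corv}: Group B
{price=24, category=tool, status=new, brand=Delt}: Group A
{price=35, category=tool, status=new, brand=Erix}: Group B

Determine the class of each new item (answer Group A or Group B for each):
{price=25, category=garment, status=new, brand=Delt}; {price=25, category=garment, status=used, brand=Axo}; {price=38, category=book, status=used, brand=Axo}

The rule appears to be: brand is Delt.
Group A: {price=25, category=garment, status=new, brand=Delt}, since brand is Delt. Group B: {price=25, category=garment, status=used, brand=Axo}, since brand is Axo. Group B: {price=38, category=book, status=used, brand=Axo}, since brand is Axo.

Group A, Group B, Group B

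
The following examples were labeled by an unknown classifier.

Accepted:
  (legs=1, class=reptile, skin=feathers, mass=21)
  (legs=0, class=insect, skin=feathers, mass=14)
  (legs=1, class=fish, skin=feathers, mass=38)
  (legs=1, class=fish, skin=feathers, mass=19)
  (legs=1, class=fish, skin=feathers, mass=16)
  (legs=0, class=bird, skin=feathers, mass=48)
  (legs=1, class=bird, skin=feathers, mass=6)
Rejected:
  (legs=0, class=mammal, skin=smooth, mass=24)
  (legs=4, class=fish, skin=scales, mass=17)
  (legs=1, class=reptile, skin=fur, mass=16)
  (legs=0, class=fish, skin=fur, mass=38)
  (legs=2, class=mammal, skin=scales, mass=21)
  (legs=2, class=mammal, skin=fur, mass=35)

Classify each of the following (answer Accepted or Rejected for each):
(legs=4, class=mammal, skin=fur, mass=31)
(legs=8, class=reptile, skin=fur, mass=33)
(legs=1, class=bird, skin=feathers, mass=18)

The classifier is using: skin is feathers.
(legs=4, class=mammal, skin=fur, mass=31): Rejected (skin is fur).
(legs=8, class=reptile, skin=fur, mass=33): Rejected (skin is fur).
(legs=1, class=bird, skin=feathers, mass=18): Accepted (skin is feathers).

Rejected, Rejected, Accepted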